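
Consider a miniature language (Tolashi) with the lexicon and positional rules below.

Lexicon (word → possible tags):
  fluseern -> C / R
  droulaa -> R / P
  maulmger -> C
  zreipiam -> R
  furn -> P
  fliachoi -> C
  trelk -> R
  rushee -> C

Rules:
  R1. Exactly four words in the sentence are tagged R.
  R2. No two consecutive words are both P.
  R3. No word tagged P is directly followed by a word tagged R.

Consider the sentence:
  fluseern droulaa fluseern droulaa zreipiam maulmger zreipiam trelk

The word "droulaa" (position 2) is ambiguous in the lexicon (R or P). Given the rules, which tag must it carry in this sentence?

Candidates per position — 1:fluseern {C,R}; 2:droulaa {R,P}; 3:fluseern {C,R}; 4:droulaa {R,P}; 5:zreipiam {R}; 6:maulmger {C}; 7:zreipiam {R}; 8:trelk {R}.
Position 4: tagging it P would leave rule 3 unsatisfiable, so it must be R.
Position 1: tagging it R would leave rule 1 unsatisfiable, so it must be C.
Position 2: tagging it R would leave rule 1 unsatisfiable, so it must be P.
Position 3: tagging it R would leave rule 1 unsatisfiable, so it must be C.
The unique satisfying tagging is: C P C R R C R R.
Check: rule 1 ✓; rule 2 ✓; rule 3 ✓.

P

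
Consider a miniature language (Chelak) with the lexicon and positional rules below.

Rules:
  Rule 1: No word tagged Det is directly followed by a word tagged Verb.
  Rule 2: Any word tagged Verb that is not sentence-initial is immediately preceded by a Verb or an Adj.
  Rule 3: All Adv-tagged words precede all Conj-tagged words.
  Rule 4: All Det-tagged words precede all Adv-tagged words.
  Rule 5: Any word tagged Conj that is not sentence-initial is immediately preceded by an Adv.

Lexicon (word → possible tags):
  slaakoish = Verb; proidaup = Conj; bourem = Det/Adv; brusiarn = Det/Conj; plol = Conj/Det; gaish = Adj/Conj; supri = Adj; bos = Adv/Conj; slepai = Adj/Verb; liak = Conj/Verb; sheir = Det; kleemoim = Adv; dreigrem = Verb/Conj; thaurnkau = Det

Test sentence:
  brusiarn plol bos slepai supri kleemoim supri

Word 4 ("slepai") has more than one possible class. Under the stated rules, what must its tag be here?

Adj

Candidates per position — 1:brusiarn {Det,Conj}; 2:plol {Conj,Det}; 3:bos {Adv,Conj}; 4:slepai {Adj,Verb}; 5:supri {Adj}; 6:kleemoim {Adv}; 7:supri {Adj}.
Position 1: Conj is ruled out by rule 3; that leaves Det.
Position 2: Conj is ruled out by rule 3; that leaves Det.
Position 3: Conj is ruled out by rule 3; that leaves Adv.
Position 4: Verb is ruled out by rule 2; that leaves Adj.
That leaves exactly one tagging: Det Det Adv Adj Adj Adv Adj.
Verifying each rule — rule 1 satisfied; rule 2 satisfied; rule 3 satisfied; rule 4 satisfied; rule 5 satisfied.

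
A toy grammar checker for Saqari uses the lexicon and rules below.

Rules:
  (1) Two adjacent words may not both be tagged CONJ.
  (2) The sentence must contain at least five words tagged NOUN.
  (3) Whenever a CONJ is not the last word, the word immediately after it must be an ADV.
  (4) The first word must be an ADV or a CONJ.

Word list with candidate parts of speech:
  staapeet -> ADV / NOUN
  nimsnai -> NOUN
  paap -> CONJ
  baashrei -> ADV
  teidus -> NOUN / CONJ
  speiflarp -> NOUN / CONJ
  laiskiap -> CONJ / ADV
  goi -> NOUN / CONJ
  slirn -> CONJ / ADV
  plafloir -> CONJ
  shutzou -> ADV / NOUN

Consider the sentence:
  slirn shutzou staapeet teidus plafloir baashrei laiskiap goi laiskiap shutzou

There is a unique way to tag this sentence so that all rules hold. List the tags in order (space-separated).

ADV NOUN NOUN NOUN CONJ ADV ADV NOUN ADV NOUN

Candidates per position — 1:slirn {CONJ,ADV}; 2:shutzou {ADV,NOUN}; 3:staapeet {ADV,NOUN}; 4:teidus {NOUN,CONJ}; 5:plafloir {CONJ}; 6:baashrei {ADV}; 7:laiskiap {CONJ,ADV}; 8:goi {NOUN,CONJ}; 9:laiskiap {CONJ,ADV}; 10:shutzou {ADV,NOUN}.
Position 2: tagging it ADV would leave rule 2 unsatisfiable, so it must be NOUN.
Position 3: tagging it ADV would leave rule 2 unsatisfiable, so it must be NOUN.
Position 4: tagging it CONJ would leave rule 1 unsatisfiable, so it must be NOUN.
Position 7: tagging it CONJ would leave rule 3 unsatisfiable, so it must be ADV.
Position 8: tagging it CONJ would leave rule 2 unsatisfiable, so it must be NOUN.
Position 10: tagging it ADV would leave rule 2 unsatisfiable, so it must be NOUN.
Position 1: tagging it CONJ would leave rule 3 unsatisfiable, so it must be ADV.
Position 9: tagging it CONJ would leave rule 3 unsatisfiable, so it must be ADV.
So the tagging must be: ADV NOUN NOUN NOUN CONJ ADV ADV NOUN ADV NOUN.
Verifying each rule — rule 1 satisfied; rule 2 satisfied; rule 3 satisfied; rule 4 satisfied.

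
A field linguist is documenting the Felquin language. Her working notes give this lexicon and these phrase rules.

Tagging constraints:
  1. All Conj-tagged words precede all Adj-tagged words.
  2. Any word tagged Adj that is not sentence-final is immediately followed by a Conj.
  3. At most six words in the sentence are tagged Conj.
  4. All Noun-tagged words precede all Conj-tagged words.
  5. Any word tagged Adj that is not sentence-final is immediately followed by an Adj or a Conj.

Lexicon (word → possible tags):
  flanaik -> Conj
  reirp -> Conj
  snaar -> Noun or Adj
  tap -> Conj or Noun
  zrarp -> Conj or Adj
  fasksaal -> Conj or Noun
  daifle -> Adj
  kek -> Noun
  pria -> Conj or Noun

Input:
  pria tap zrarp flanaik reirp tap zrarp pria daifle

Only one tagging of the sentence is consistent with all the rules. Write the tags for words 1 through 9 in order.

Candidates per position — 1:pria {Conj,Noun}; 2:tap {Conj,Noun}; 3:zrarp {Conj,Adj}; 4:flanaik {Conj}; 5:reirp {Conj}; 6:tap {Conj,Noun}; 7:zrarp {Conj,Adj}; 8:pria {Conj,Noun}; 9:daifle {Adj}.
If word 3 were Adj, no tagging could satisfy rule 1; so word 3 is Conj.
If word 6 were Noun, no tagging could satisfy rule 4; so word 6 is Conj.
If word 8 were Noun, no tagging could satisfy rule 4; so word 8 is Conj.
If word 7 were Adj, no tagging could satisfy rule 1; so word 7 is Conj.
If word 1 were Conj, no tagging could satisfy rule 3; so word 1 is Noun.
If word 2 were Conj, no tagging could satisfy rule 3; so word 2 is Noun.
The only consistent sequence is: Noun Noun Conj Conj Conj Conj Conj Conj Adj.
Checking: rule 1 satisfied; rule 2 satisfied; rule 3 satisfied; rule 4 satisfied; rule 5 satisfied.

Noun Noun Conj Conj Conj Conj Conj Conj Adj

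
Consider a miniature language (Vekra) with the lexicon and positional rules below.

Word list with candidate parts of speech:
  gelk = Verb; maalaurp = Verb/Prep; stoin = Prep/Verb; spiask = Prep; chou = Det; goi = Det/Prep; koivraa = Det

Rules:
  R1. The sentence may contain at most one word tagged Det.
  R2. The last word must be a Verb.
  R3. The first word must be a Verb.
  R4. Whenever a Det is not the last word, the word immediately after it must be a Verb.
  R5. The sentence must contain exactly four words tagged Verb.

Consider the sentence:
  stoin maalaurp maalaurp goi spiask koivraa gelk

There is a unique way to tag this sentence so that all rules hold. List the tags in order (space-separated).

Candidates per position — 1:stoin {Prep,Verb}; 2:maalaurp {Verb,Prep}; 3:maalaurp {Verb,Prep}; 4:goi {Det,Prep}; 5:spiask {Prep}; 6:koivraa {Det}; 7:gelk {Verb}.
Word 1 cannot be Prep — rule 3 would then fail for every completion. It is Verb.
Word 2 cannot be Prep — rule 5 would then fail for every completion. It is Verb.
Word 3 cannot be Prep — rule 5 would then fail for every completion. It is Verb.
Word 4 cannot be Det — rule 1 would then fail for every completion. It is Prep.
So the tagging must be: Verb Verb Verb Prep Prep Det Verb.
Check: rule 1 ✓; rule 2 ✓; rule 3 ✓; rule 4 ✓; rule 5 ✓.

Verb Verb Verb Prep Prep Det Verb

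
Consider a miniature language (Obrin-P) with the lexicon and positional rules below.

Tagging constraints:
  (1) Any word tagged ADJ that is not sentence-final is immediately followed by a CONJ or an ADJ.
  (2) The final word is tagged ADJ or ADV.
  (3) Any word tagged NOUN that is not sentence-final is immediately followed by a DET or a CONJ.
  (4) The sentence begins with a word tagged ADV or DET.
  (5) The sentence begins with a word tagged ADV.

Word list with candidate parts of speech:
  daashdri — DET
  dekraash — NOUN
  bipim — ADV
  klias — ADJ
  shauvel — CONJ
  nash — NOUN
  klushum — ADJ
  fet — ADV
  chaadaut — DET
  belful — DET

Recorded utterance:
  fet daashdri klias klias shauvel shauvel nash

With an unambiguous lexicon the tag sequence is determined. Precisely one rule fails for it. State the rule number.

Fixed tagging: ADV DET ADJ ADJ CONJ CONJ NOUN.
Rule check: R1 ✓, R2 ✗, R3 ✓, R4 ✓, R5 ✓.
Only rule 2 fails.

2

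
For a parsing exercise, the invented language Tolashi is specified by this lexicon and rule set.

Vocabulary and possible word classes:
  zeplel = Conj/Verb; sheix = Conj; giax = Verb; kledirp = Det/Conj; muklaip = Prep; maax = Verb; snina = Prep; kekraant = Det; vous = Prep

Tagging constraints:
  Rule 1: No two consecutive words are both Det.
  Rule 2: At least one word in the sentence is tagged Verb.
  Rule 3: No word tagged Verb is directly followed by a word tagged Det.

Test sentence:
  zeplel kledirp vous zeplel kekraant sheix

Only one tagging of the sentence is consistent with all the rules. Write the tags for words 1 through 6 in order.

Candidates per position — 1:zeplel {Conj,Verb}; 2:kledirp {Det,Conj}; 3:vous {Prep}; 4:zeplel {Conj,Verb}; 5:kekraant {Det}; 6:sheix {Conj}.
Word 4 cannot be Verb — rule 3 would then fail for every completion. It is Conj.
Word 1 cannot be Conj — rule 2 would then fail for every completion. It is Verb.
Word 2 cannot be Det — rule 3 would then fail for every completion. It is Conj.
That leaves exactly one tagging: Verb Conj Prep Conj Det Conj.
Check: rule 1 ok; rule 2 ok; rule 3 ok.

Verb Conj Prep Conj Det Conj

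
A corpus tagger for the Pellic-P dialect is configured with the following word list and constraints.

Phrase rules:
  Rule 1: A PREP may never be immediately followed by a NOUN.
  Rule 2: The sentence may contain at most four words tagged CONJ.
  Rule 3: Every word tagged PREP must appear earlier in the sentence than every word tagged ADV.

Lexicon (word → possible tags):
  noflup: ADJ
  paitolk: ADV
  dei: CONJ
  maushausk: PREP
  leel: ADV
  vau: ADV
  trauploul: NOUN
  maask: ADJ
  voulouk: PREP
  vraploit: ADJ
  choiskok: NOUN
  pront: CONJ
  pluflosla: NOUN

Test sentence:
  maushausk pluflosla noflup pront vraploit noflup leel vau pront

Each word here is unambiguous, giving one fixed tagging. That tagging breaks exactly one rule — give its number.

1

Fixed tagging: PREP NOUN ADJ CONJ ADJ ADJ ADV ADV CONJ.
Rule check: R1 violated, R2 holds, R3 holds.
Only rule 1 fails.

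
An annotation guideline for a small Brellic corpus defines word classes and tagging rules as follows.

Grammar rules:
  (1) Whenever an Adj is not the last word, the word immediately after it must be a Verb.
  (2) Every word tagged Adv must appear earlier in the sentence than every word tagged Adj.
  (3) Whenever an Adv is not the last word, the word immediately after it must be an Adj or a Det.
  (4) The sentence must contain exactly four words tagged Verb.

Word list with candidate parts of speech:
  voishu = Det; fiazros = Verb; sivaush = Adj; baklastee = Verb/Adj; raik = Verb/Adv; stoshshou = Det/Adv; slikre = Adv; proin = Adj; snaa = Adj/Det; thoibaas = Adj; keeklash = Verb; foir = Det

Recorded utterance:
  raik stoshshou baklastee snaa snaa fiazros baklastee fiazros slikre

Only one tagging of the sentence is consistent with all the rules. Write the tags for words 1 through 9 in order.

Candidates per position — 1:raik {Verb,Adv}; 2:stoshshou {Det,Adv}; 3:baklastee {Verb,Adj}; 4:snaa {Adj,Det}; 5:snaa {Adj,Det}; 6:fiazros {Verb}; 7:baklastee {Verb,Adj}; 8:fiazros {Verb}; 9:slikre {Adv}.
Position 3: Adj is ruled out by rule 1; that leaves Verb.
Position 4: Adj is ruled out by rule 1; that leaves Det.
Position 5: Adj is ruled out by rule 2; that leaves Det.
Position 7: Adj is ruled out by rule 2; that leaves Verb.
Position 1: Verb is ruled out by rule 4; that leaves Adv.
Position 2: Adv is ruled out by rule 3; that leaves Det.
That leaves exactly one tagging: Adv Det Verb Det Det Verb Verb Verb Adv.
Rule-by-rule: rule 1 holds; rule 2 holds; rule 3 holds; rule 4 holds.

Adv Det Verb Det Det Verb Verb Verb Adv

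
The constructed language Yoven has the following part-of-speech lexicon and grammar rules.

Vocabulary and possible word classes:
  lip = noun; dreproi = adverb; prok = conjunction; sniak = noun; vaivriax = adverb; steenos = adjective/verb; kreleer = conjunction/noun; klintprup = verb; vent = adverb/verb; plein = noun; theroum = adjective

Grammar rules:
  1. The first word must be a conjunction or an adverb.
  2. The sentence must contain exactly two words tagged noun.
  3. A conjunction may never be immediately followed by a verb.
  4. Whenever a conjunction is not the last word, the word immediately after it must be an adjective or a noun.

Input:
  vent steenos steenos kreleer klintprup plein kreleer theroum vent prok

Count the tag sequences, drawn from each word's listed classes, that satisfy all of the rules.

8

Candidates per position — 1:vent {adverb,verb}; 2:steenos {adjective,verb}; 3:steenos {adjective,verb}; 4:kreleer {conjunction,noun}; 5:klintprup {verb}; 6:plein {noun}; 7:kreleer {conjunction,noun}; 8:theroum {adjective}; 9:vent {adverb,verb}; 10:prok {conjunction}.
There are 64 candidate sequences in total.
Checking each against the rules leaves 8 sequences.
Count = 8.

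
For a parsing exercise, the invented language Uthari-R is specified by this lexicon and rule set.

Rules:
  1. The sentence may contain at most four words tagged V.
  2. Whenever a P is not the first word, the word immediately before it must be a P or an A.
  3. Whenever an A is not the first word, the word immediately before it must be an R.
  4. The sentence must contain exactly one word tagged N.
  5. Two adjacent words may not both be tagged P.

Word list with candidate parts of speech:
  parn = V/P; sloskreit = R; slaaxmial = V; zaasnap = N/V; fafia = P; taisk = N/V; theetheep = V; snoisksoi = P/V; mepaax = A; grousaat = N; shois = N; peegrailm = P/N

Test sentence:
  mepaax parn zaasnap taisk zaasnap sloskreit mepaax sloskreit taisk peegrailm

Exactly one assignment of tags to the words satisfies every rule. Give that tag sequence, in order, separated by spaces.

A P V V V R A R V N

Candidates per position — 1:mepaax {A}; 2:parn {V,P}; 3:zaasnap {N,V}; 4:taisk {N,V}; 5:zaasnap {N,V}; 6:sloskreit {R}; 7:mepaax {A}; 8:sloskreit {R}; 9:taisk {N,V}; 10:peegrailm {P,N}.
Word 10 cannot be P — rule 2 would then fail for every completion. It is N.
Word 3 cannot be N — rule 4 would then fail for every completion. It is V.
Word 4 cannot be N — rule 4 would then fail for every completion. It is V.
Word 5 cannot be N — rule 4 would then fail for every completion. It is V.
Word 9 cannot be N — rule 4 would then fail for every completion. It is V.
Word 2 cannot be V — rule 1 would then fail for every completion. It is P.
The unique satisfying tagging is: A P V V V R A R V N.
Check: rule 1 holds; rule 2 holds; rule 3 holds; rule 4 holds; rule 5 holds.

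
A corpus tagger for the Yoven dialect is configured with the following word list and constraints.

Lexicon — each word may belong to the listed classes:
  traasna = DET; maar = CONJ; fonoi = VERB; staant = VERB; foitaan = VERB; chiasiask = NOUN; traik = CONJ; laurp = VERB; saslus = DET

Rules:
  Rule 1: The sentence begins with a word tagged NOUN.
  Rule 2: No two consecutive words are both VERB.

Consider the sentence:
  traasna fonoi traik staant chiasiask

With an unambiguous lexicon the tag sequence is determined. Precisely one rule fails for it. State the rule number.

Fixed tagging: DET VERB CONJ VERB NOUN.
Checking each rule: R1 fails, R2 ok.
Only rule 1 fails.

1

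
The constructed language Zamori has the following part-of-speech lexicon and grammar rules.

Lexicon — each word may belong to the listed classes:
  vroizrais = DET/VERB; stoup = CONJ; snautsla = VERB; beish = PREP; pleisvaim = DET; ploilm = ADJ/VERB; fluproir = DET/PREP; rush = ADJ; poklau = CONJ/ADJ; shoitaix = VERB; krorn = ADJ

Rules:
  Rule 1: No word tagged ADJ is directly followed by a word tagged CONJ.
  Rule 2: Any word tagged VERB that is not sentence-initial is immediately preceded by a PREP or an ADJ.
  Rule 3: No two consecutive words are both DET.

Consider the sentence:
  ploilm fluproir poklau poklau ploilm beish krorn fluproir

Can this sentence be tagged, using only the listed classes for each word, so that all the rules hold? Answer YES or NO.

YES

Candidates per position — 1:ploilm {ADJ,VERB}; 2:fluproir {DET,PREP}; 3:poklau {CONJ,ADJ}; 4:poklau {CONJ,ADJ}; 5:ploilm {ADJ,VERB}; 6:beish {PREP}; 7:krorn {ADJ}; 8:fluproir {DET,PREP}.
One satisfying assignment: ADJ DET CONJ ADJ VERB PREP ADJ PREP.
Check: rule 1 holds; rule 2 holds; rule 3 holds.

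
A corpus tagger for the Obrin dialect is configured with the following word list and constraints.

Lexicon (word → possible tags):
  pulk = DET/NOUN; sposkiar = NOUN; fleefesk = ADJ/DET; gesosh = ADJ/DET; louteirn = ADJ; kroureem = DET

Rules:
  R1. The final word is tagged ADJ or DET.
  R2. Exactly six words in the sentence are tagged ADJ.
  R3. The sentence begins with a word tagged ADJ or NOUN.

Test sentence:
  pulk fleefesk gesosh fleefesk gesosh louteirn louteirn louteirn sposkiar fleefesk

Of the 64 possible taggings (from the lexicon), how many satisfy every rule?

Candidates per position — 1:pulk {DET,NOUN}; 2:fleefesk {ADJ,DET}; 3:gesosh {ADJ,DET}; 4:fleefesk {ADJ,DET}; 5:gesosh {ADJ,DET}; 6:louteirn {ADJ}; 7:louteirn {ADJ}; 8:louteirn {ADJ}; 9:sposkiar {NOUN}; 10:fleefesk {ADJ,DET}.
There are 64 candidate sequences in total.
Checking each against the rules leaves 10 sequences.
Count = 10.

10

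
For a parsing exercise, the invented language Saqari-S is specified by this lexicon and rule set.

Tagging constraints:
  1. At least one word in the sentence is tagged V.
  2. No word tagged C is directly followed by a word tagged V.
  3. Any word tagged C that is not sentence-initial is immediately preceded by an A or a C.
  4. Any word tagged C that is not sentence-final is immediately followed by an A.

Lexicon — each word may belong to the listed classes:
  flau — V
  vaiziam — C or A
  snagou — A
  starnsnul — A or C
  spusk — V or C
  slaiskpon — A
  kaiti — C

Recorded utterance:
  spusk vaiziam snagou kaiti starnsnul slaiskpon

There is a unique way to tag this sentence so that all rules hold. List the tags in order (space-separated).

V A A C A A

Candidates per position — 1:spusk {V,C}; 2:vaiziam {C,A}; 3:snagou {A}; 4:kaiti {C}; 5:starnsnul {A,C}; 6:slaiskpon {A}.
At position 1, choosing C makes rule 1 impossible to satisfy; hence V.
At position 2, choosing C makes rule 3 impossible to satisfy; hence A.
At position 5, choosing C makes rule 4 impossible to satisfy; hence A.
The only consistent sequence is: V A A C A A.
Checking: rule 1 ✓; rule 2 ✓; rule 3 ✓; rule 4 ✓.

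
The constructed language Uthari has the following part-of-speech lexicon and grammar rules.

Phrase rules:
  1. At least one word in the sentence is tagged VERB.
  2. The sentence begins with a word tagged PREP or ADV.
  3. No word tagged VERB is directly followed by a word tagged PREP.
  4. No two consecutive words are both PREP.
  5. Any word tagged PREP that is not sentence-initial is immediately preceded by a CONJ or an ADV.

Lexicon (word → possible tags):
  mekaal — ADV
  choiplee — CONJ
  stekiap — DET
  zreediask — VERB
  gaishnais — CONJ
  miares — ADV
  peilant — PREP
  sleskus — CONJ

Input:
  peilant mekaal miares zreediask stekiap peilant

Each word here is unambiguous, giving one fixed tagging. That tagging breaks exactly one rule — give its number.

Fixed tagging: PREP ADV ADV VERB DET PREP.
Applying the rules: R1 pass, R2 pass, R3 pass, R4 pass, R5 fail.
Only rule 5 fails.

5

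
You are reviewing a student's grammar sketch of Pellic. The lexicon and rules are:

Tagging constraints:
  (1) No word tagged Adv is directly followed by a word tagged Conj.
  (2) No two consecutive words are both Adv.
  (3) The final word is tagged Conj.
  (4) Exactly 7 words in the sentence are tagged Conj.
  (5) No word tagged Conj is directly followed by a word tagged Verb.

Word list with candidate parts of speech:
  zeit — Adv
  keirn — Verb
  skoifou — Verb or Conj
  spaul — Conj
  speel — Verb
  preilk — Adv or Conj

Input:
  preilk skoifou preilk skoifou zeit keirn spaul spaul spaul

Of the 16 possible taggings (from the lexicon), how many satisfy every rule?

1

Candidates per position — 1:preilk {Adv,Conj}; 2:skoifou {Verb,Conj}; 3:preilk {Adv,Conj}; 4:skoifou {Verb,Conj}; 5:zeit {Adv}; 6:keirn {Verb}; 7:spaul {Conj}; 8:spaul {Conj}; 9:spaul {Conj}.
There are 16 candidate sequences in total.
The sequences that satisfy every rule: Conj Conj Conj Conj Adv Verb Conj Conj Conj.
Count = 1.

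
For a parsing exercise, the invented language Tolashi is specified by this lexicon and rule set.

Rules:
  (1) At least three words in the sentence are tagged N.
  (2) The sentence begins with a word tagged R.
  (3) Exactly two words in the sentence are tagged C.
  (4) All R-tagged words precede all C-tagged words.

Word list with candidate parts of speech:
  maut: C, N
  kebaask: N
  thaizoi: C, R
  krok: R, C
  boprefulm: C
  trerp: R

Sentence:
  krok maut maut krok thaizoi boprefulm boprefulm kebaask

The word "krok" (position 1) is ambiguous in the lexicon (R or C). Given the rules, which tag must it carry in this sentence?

R

Candidates per position — 1:krok {R,C}; 2:maut {C,N}; 3:maut {C,N}; 4:krok {R,C}; 5:thaizoi {C,R}; 6:boprefulm {C}; 7:boprefulm {C}; 8:kebaask {N}.
Word 1 cannot be C — rule 2 would then fail for every completion. It is R.
Word 2 cannot be C — rule 1 would then fail for every completion. It is N.
Word 3 cannot be C — rule 1 would then fail for every completion. It is N.
Word 4 cannot be C — rule 3 would then fail for every completion. It is R.
Word 5 cannot be C — rule 3 would then fail for every completion. It is R.
The unique satisfying tagging is: R N N R R C C N.
Rule-by-rule: rule 1 satisfied; rule 2 satisfied; rule 3 satisfied; rule 4 satisfied.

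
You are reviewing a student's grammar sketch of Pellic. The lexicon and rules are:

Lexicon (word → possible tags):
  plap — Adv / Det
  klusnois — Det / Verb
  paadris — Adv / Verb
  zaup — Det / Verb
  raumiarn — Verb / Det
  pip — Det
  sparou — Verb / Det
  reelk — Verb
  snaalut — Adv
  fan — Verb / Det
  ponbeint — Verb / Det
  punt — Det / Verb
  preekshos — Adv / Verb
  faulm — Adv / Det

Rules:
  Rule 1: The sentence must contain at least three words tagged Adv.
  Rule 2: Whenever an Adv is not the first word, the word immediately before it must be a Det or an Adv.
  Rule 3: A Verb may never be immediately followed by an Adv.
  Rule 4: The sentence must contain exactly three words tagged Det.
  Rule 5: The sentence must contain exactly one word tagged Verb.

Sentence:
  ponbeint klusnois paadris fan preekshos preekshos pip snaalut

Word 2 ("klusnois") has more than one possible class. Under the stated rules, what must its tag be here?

Candidates per position — 1:ponbeint {Verb,Det}; 2:klusnois {Det,Verb}; 3:paadris {Adv,Verb}; 4:fan {Verb,Det}; 5:preekshos {Adv,Verb}; 6:preekshos {Adv,Verb}; 7:pip {Det}; 8:snaalut {Adv}.
Position 2: the remaining choice is settled jointly with positions 1, 3, 4, 5, 6 — only Det at position 2 is part of a tagging that satisfies every rule.
So the tagging must be: Verb Det Adv Det Adv Adv Det Adv.
Verifying each rule — rule 1 holds; rule 2 holds; rule 3 holds; rule 4 holds; rule 5 holds.

Det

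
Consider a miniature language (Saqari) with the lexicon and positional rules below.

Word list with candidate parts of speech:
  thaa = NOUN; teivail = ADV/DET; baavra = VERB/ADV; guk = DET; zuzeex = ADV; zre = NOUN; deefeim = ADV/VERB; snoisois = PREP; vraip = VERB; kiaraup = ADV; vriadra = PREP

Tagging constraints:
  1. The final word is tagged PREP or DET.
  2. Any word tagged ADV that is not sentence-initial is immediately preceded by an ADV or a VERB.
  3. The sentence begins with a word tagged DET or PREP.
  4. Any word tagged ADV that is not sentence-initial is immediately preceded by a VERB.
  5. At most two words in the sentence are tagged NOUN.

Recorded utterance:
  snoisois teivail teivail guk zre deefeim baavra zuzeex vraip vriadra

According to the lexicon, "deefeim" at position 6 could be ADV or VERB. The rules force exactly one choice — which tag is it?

Candidates per position — 1:snoisois {PREP}; 2:teivail {ADV,DET}; 3:teivail {ADV,DET}; 4:guk {DET}; 5:zre {NOUN}; 6:deefeim {ADV,VERB}; 7:baavra {VERB,ADV}; 8:zuzeex {ADV}; 9:vraip {VERB}; 10:vriadra {PREP}.
Word 2 cannot be ADV — rule 2 would then fail for every completion. It is DET.
Word 3 cannot be ADV — rule 2 would then fail for every completion. It is DET.
Word 6 cannot be ADV — rule 2 would then fail for every completion. It is VERB.
Word 7 cannot be ADV — rule 4 would then fail for every completion. It is VERB.
That leaves exactly one tagging: PREP DET DET DET NOUN VERB VERB ADV VERB PREP.
Checking: rule 1 ✓; rule 2 ✓; rule 3 ✓; rule 4 ✓; rule 5 ✓.

VERB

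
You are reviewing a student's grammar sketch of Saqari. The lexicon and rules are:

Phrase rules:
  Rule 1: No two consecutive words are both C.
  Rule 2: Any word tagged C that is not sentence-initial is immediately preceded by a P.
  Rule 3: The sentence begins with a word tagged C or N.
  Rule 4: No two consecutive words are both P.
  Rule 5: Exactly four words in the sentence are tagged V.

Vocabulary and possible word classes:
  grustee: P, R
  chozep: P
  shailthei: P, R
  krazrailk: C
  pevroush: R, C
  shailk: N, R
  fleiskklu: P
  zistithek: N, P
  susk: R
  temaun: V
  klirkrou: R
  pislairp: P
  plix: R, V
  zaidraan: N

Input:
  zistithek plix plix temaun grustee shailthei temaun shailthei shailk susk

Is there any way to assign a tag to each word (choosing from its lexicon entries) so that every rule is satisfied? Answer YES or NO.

Candidates per position — 1:zistithek {N,P}; 2:plix {R,V}; 3:plix {R,V}; 4:temaun {V}; 5:grustee {P,R}; 6:shailthei {P,R}; 7:temaun {V}; 8:shailthei {P,R}; 9:shailk {N,R}; 10:susk {R}.
One satisfying assignment: N V V V R R V P N R.
Verifying each rule — rule 1 ✓; rule 2 ✓; rule 3 ✓; rule 4 ✓; rule 5 ✓.

YES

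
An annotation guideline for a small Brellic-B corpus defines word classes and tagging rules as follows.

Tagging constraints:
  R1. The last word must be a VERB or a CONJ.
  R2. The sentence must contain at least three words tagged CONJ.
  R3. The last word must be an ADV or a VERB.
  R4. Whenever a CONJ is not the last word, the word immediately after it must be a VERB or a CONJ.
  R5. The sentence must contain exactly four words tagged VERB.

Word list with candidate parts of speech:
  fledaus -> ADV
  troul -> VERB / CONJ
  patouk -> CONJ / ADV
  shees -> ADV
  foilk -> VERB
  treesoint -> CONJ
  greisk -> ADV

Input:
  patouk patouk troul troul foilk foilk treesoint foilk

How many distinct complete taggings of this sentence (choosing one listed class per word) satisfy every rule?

4

Candidates per position — 1:patouk {CONJ,ADV}; 2:patouk {CONJ,ADV}; 3:troul {VERB,CONJ}; 4:troul {VERB,CONJ}; 5:foilk {VERB}; 6:foilk {VERB}; 7:treesoint {CONJ}; 8:foilk {VERB}.
There are 16 candidate sequences in total.
The sequences that satisfy every rule: CONJ CONJ VERB CONJ VERB VERB CONJ VERB; CONJ CONJ CONJ VERB VERB VERB CONJ VERB; ADV CONJ VERB CONJ VERB VERB CONJ VERB; ADV CONJ CONJ VERB VERB VERB CONJ VERB.
Count = 4.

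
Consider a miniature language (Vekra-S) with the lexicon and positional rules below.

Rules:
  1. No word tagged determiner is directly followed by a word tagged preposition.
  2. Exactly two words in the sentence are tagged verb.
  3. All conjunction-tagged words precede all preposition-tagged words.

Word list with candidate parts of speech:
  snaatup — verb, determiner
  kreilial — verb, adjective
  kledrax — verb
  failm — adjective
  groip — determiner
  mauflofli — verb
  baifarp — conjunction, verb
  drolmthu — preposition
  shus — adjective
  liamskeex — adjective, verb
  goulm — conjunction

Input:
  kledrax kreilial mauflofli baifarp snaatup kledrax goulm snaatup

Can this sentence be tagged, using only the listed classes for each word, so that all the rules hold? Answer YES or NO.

NO

Candidates per position — 1:kledrax {verb}; 2:kreilial {verb,adjective}; 3:mauflofli {verb}; 4:baifarp {conjunction,verb}; 5:snaatup {verb,determiner}; 6:kledrax {verb}; 7:goulm {conjunction}; 8:snaatup {verb,determiner}.
Rule 2 cannot be satisfied by any choice of tags from the lexicon.
So there is no consistent tagging.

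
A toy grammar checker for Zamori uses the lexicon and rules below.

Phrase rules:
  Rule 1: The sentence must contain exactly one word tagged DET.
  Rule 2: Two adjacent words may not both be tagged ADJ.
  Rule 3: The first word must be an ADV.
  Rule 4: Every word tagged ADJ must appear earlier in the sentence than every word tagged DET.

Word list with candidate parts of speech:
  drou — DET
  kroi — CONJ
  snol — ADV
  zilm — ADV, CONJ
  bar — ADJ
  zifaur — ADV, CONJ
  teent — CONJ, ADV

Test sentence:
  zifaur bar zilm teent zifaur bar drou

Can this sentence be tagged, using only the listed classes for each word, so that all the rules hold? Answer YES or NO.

Candidates per position — 1:zifaur {ADV,CONJ}; 2:bar {ADJ}; 3:zilm {ADV,CONJ}; 4:teent {CONJ,ADV}; 5:zifaur {ADV,CONJ}; 6:bar {ADJ}; 7:drou {DET}.
One satisfying assignment: ADV ADJ CONJ ADV ADV ADJ DET.
Verifying each rule — rule 1 ok; rule 2 ok; rule 3 ok; rule 4 ok.

YES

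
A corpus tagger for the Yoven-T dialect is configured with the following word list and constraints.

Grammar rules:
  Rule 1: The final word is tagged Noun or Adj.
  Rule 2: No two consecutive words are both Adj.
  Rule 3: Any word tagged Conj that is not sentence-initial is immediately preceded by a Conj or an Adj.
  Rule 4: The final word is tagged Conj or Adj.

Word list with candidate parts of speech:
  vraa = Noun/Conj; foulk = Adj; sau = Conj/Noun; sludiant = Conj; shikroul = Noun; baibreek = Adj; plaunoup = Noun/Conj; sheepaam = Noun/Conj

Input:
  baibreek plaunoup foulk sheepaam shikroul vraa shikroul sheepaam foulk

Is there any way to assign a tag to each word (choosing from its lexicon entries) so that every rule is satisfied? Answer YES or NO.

Candidates per position — 1:baibreek {Adj}; 2:plaunoup {Noun,Conj}; 3:foulk {Adj}; 4:sheepaam {Noun,Conj}; 5:shikroul {Noun}; 6:vraa {Noun,Conj}; 7:shikroul {Noun}; 8:sheepaam {Noun,Conj}; 9:foulk {Adj}.
One satisfying assignment: Adj Noun Adj Noun Noun Noun Noun Noun Adj.
Check: rule 1 satisfied; rule 2 satisfied; rule 3 satisfied; rule 4 satisfied.

YES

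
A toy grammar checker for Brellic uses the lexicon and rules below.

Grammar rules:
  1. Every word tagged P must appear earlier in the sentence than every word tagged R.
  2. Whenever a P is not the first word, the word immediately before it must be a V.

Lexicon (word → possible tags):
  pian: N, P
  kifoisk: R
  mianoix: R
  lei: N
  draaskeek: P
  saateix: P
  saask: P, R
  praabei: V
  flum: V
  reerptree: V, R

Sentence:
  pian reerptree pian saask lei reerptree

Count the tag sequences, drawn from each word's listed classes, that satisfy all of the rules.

12

Candidates per position — 1:pian {N,P}; 2:reerptree {V,R}; 3:pian {N,P}; 4:saask {P,R}; 5:lei {N}; 6:reerptree {V,R}.
There are 32 candidate sequences in total.
Checking each against the rules leaves 12 sequences.
Count = 12.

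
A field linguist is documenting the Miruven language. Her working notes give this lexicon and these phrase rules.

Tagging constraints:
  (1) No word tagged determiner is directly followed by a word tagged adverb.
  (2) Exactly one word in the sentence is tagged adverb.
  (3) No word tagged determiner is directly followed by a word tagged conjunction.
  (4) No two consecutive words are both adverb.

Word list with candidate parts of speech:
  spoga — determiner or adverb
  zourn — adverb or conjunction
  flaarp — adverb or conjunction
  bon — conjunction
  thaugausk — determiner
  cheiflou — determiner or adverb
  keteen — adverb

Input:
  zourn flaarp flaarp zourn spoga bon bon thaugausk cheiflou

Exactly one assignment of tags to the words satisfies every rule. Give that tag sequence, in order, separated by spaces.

Candidates per position — 1:zourn {adverb,conjunction}; 2:flaarp {adverb,conjunction}; 3:flaarp {adverb,conjunction}; 4:zourn {adverb,conjunction}; 5:spoga {determiner,adverb}; 6:bon {conjunction}; 7:bon {conjunction}; 8:thaugausk {determiner}; 9:cheiflou {determiner,adverb}.
At position 5, choosing determiner makes rule 3 impossible to satisfy; hence adverb.
At position 9, choosing adverb makes rule 1 impossible to satisfy; hence determiner.
At position 1, choosing adverb makes rule 2 impossible to satisfy; hence conjunction.
At position 2, choosing adverb makes rule 2 impossible to satisfy; hence conjunction.
At position 3, choosing adverb makes rule 2 impossible to satisfy; hence conjunction.
At position 4, choosing adverb makes rule 2 impossible to satisfy; hence conjunction.
So the tagging must be: conjunction conjunction conjunction conjunction adverb conjunction conjunction determiner determiner.
Check: rule 1 ✓; rule 2 ✓; rule 3 ✓; rule 4 ✓.

conjunction conjunction conjunction conjunction adverb conjunction conjunction determiner determiner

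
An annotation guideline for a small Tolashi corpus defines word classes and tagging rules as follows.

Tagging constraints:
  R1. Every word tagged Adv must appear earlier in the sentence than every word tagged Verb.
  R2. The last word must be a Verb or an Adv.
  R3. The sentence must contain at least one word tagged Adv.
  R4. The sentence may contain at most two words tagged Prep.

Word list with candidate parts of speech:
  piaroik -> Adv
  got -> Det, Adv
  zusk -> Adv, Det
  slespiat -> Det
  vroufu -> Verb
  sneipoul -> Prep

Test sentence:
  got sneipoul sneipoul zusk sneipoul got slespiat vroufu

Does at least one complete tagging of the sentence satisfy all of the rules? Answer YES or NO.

NO

Candidates per position — 1:got {Det,Adv}; 2:sneipoul {Prep}; 3:sneipoul {Prep}; 4:zusk {Adv,Det}; 5:sneipoul {Prep}; 6:got {Det,Adv}; 7:slespiat {Det}; 8:vroufu {Verb}.
Rule 4 cannot be satisfied by any choice of tags from the lexicon.
So there is no consistent tagging.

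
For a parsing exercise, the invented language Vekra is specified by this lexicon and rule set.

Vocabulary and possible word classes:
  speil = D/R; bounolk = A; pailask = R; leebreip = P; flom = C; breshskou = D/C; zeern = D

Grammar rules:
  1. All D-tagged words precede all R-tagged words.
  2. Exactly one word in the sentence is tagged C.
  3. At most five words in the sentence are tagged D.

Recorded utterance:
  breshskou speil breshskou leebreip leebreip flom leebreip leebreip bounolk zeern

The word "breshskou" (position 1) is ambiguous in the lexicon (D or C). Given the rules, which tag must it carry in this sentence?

Candidates per position — 1:breshskou {D,C}; 2:speil {D,R}; 3:breshskou {D,C}; 4:leebreip {P}; 5:leebreip {P}; 6:flom {C}; 7:leebreip {P}; 8:leebreip {P}; 9:bounolk {A}; 10:zeern {D}.
If word 1 were C, no tagging could satisfy rule 2; so word 1 is D.
If word 2 were R, no tagging could satisfy rule 1; so word 2 is D.
If word 3 were C, no tagging could satisfy rule 2; so word 3 is D.
The only consistent sequence is: D D D P P C P P A D.
Check: rule 1 ✓; rule 2 ✓; rule 3 ✓.

D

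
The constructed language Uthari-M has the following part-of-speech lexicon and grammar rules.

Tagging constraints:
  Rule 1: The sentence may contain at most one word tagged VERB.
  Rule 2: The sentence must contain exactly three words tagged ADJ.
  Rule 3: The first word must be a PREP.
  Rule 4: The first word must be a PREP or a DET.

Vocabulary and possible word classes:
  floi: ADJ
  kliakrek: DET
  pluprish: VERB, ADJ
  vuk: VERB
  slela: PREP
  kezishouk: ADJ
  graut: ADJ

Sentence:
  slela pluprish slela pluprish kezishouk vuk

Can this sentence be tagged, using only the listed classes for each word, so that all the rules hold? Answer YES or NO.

YES

Candidates per position — 1:slela {PREP}; 2:pluprish {VERB,ADJ}; 3:slela {PREP}; 4:pluprish {VERB,ADJ}; 5:kezishouk {ADJ}; 6:vuk {VERB}.
One satisfying assignment: PREP ADJ PREP ADJ ADJ VERB.
Verifying each rule — rule 1 ✓; rule 2 ✓; rule 3 ✓; rule 4 ✓.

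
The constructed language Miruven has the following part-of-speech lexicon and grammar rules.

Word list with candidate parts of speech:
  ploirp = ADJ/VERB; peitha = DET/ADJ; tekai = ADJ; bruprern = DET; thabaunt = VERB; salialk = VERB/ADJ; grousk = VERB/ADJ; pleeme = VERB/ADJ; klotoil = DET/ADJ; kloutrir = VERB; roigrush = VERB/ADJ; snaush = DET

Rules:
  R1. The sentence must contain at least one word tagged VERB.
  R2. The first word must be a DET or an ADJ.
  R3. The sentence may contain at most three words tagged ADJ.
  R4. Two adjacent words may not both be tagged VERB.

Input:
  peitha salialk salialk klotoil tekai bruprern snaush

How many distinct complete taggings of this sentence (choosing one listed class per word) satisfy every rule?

6

Candidates per position — 1:peitha {DET,ADJ}; 2:salialk {VERB,ADJ}; 3:salialk {VERB,ADJ}; 4:klotoil {DET,ADJ}; 5:tekai {ADJ}; 6:bruprern {DET}; 7:snaush {DET}.
There are 16 candidate sequences in total.
Checking each against the rules leaves 6 sequences.
Count = 6.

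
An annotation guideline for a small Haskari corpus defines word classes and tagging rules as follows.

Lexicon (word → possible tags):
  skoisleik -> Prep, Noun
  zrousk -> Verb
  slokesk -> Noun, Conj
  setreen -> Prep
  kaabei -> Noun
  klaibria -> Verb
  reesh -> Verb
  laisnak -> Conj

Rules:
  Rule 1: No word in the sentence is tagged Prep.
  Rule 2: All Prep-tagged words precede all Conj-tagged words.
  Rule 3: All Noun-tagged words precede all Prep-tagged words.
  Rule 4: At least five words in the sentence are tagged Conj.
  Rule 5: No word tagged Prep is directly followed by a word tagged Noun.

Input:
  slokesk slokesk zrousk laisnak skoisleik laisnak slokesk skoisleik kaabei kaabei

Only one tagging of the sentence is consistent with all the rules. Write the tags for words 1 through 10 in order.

Candidates per position — 1:slokesk {Noun,Conj}; 2:slokesk {Noun,Conj}; 3:zrousk {Verb}; 4:laisnak {Conj}; 5:skoisleik {Prep,Noun}; 6:laisnak {Conj}; 7:slokesk {Noun,Conj}; 8:skoisleik {Prep,Noun}; 9:kaabei {Noun}; 10:kaabei {Noun}.
Word 1 cannot be Noun — rule 4 would then fail for every completion. It is Conj.
Word 2 cannot be Noun — rule 4 would then fail for every completion. It is Conj.
Word 5 cannot be Prep — rule 1 would then fail for every completion. It is Noun.
Word 7 cannot be Noun — rule 4 would then fail for every completion. It is Conj.
Word 8 cannot be Prep — rule 1 would then fail for every completion. It is Noun.
The unique satisfying tagging is: Conj Conj Verb Conj Noun Conj Conj Noun Noun Noun.
Check: rule 1 holds; rule 2 holds; rule 3 holds; rule 4 holds; rule 5 holds.

Conj Conj Verb Conj Noun Conj Conj Noun Noun Noun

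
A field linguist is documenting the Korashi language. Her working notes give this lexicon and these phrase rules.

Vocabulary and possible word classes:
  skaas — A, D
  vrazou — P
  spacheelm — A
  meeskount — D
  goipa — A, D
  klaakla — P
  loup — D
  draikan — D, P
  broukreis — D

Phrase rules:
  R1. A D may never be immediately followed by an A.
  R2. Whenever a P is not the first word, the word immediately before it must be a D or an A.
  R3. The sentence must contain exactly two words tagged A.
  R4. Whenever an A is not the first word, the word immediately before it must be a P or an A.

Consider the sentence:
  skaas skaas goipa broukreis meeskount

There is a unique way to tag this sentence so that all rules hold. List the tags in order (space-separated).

A A D D D

Candidates per position — 1:skaas {A,D}; 2:skaas {A,D}; 3:goipa {A,D}; 4:broukreis {D}; 5:meeskount {D}.
The remaining ambiguous positions (1, 2, 3) are resolved jointly — only one combination satisfies every rule.
So the tagging must be: A A D D D.
Check: rule 1 holds; rule 2 holds; rule 3 holds; rule 4 holds.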